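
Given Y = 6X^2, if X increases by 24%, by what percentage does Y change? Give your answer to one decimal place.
53.8%

For Y = 6X^2:
If X → X(1 + 0.24)
Then Y → Y · (1 + 0.24)^2
     = Y · 1.5376

Percentage change = ((1 + 0.24)^2 − 1) × 100% ≈ 53.8%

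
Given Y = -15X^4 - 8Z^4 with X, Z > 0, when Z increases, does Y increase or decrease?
Y decreases

Taking the partial derivative:
∂Y/∂Z = -32Z^3

∂Y/∂Z = -32Z^3 < 0 (assuming positive values)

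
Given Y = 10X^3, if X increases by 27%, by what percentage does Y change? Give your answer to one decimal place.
104.8%

For Y = 10X^3:
If X → X(1 + 0.27)
Then Y → Y · (1 + 0.27)^3
     ≈ Y · 2.0484

Percentage change = ((1 + 0.27)^3 − 1) × 100% ≈ 104.8%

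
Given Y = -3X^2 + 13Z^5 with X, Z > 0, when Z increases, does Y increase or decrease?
Y increases

Taking the partial derivative:
∂Y/∂Z = 65Z^4

∂Y/∂Z = 65Z^4 > 0 (assuming positive values)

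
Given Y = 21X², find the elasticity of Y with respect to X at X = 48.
Elasticity = 2

Elasticity = (dY/dX) · (X/Y)

dY/dX = 42·X
At X = 48: dY/dX = 2016, Y = 48384

Elasticity = 2016 · (48 / 48384) = 2

Interpretation: for a small percentage change in X, the percentage change in Y is approximately 2.00 times as large.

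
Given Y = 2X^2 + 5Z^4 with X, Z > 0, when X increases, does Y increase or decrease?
Y increases

Taking the partial derivative:
∂Y/∂X = 4X

∂Y/∂X = 4X > 0 (assuming positive values)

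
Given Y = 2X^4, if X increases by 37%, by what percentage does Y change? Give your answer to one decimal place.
252.3%

For Y = 2X^4:
If X → X(1 + 0.37)
Then Y → Y · (1 + 0.37)^4
     ≈ Y · 3.5228

Percentage change = ((1 + 0.37)^4 − 1) × 100% ≈ 252.3%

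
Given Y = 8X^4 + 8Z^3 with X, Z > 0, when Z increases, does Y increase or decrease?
Y increases

Taking the partial derivative:
∂Y/∂Z = 24Z^2

∂Y/∂Z = 24Z^2 > 0 (assuming positive values)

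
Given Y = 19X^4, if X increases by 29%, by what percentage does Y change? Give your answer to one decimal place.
176.9%

For Y = 19X^4:
If X → X(1 + 0.29)
Then Y → Y · (1 + 0.29)^4
     ≈ Y · 2.7692

Percentage change = ((1 + 0.29)^4 − 1) × 100% ≈ 176.9%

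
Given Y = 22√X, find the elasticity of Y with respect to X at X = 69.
Elasticity = 1/2

Elasticity = (dY/dX) · (X/Y)

dY/dX = 11/√X
At X = 69: dY/dX = 11·√69/69, Y = 22·√69

Elasticity = (11·√69/69) · (69 / (22·√69)) = 1/2

Interpretation: for a small percentage change in X, the percentage change in Y is approximately 0.50 times as large.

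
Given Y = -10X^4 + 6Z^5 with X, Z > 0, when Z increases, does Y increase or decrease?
Y increases

Taking the partial derivative:
∂Y/∂Z = 30Z^4

∂Y/∂Z = 30Z^4 > 0 (assuming positive values)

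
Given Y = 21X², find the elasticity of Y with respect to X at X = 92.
Elasticity = 2

Elasticity = (dY/dX) · (X/Y)

dY/dX = 42·X
At X = 92: dY/dX = 3864, Y = 177744

Elasticity = 3864 · (92 / 177744) = 2

Interpretation: for a small percentage change in X, the percentage change in Y is approximately 2.00 times as large.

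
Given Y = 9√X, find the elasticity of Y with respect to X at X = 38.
Elasticity = 1/2

Elasticity = (dY/dX) · (X/Y)

dY/dX = 9/(2·√X)
At X = 38: dY/dX = 9·√38/76, Y = 9·√38

Elasticity = (9·√38/76) · (38 / (9·√38)) = 1/2

Interpretation: for a small percentage change in X, the percentage change in Y is approximately 0.50 times as large.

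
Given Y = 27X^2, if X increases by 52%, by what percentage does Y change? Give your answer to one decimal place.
131.0%

For Y = 27X^2:
If X → X(1 + 0.52)
Then Y → Y · (1 + 0.52)^2
     = Y · 2.3104

Percentage change = ((1 + 0.52)^2 − 1) × 100% ≈ 131.0%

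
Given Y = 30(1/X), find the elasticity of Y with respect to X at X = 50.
Elasticity = -1

Elasticity = (dY/dX) · (X/Y)

dY/dX = -30/X²
At X = 50: dY/dX = -3/250, Y = 3/5

Elasticity = (-3/250) · (50 / (3/5)) = -1

Interpretation: for a small percentage change in X, the percentage change in Y is approximately -1.00 times as large.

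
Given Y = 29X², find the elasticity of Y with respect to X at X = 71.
Elasticity = 2

Elasticity = (dY/dX) · (X/Y)

dY/dX = 58·X
At X = 71: dY/dX = 4118, Y = 146189

Elasticity = 4118 · (71 / 146189) = 2

Interpretation: for a small percentage change in X, the percentage change in Y is approximately 2.00 times as large.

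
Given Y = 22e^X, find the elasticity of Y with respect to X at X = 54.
Elasticity = 54

Elasticity = (dY/dX) · (X/Y)

dY/dX = 22·e^X
At X = 54: dY/dX = 22·e^54, Y = 22·e^54

Elasticity = (22·e^54) · (54 / (22·e^54)) = 54

Interpretation: for a small percentage change in X, the percentage change in Y is approximately 54.00 times as large.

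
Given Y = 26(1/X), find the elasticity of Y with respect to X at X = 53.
Elasticity = -1

Elasticity = (dY/dX) · (X/Y)

dY/dX = -26/X²
At X = 53: dY/dX = -26/2809, Y = 26/53

Elasticity = (-26/2809) · (53 / (26/53)) = -1

Interpretation: for a small percentage change in X, the percentage change in Y is approximately -1.00 times as large.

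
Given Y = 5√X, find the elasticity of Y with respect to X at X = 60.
Elasticity = 1/2

Elasticity = (dY/dX) · (X/Y)

dY/dX = 5/(2·√X)
At X = 60: dY/dX = √15/12, Y = 10·√15

Elasticity = (√15/12) · (60 / (10·√15)) = 1/2

Interpretation: for a small percentage change in X, the percentage change in Y is approximately 0.50 times as large.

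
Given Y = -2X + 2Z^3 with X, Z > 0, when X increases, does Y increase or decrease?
Y decreases

Taking the partial derivative:
∂Y/∂X = -2

∂Y/∂X = -2 < 0 (assuming positive values)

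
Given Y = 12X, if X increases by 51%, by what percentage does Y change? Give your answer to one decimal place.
51.0%

For Y = 12X:
If X → X(1 + 0.51)
Then Y → Y · (1 + 0.51)^1
     = Y · 1.5100

Percentage change = ((1 + 0.51)^1 − 1) × 100% = 51.0%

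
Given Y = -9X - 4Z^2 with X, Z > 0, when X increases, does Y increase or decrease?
Y decreases

Taking the partial derivative:
∂Y/∂X = -9

∂Y/∂X = -9 < 0 (assuming positive values)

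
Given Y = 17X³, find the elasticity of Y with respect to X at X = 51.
Elasticity = 3

Elasticity = (dY/dX) · (X/Y)

dY/dX = 51·X²
At X = 51: dY/dX = 132651, Y = 2255067

Elasticity = 132651 · (51 / 2255067) = 3

Interpretation: for a small percentage change in X, the percentage change in Y is approximately 3.00 times as large.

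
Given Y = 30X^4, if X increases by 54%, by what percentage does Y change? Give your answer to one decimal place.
462.4%

For Y = 30X^4:
If X → X(1 + 0.54)
Then Y → Y · (1 + 0.54)^4
     ≈ Y · 5.6245

Percentage change = ((1 + 0.54)^4 − 1) × 100% ≈ 462.4%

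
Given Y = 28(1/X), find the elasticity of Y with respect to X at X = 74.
Elasticity = -1

Elasticity = (dY/dX) · (X/Y)

dY/dX = -28/X²
At X = 74: dY/dX = -7/1369, Y = 14/37

Elasticity = (-7/1369) · (74 / (14/37)) = -1

Interpretation: for a small percentage change in X, the percentage change in Y is approximately -1.00 times as large.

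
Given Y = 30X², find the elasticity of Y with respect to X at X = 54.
Elasticity = 2

Elasticity = (dY/dX) · (X/Y)

dY/dX = 60·X
At X = 54: dY/dX = 3240, Y = 87480

Elasticity = 3240 · (54 / 87480) = 2

Interpretation: for a small percentage change in X, the percentage change in Y is approximately 2.00 times as large.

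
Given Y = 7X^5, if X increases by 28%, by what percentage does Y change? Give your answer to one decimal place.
243.6%

For Y = 7X^5:
If X → X(1 + 0.28)
Then Y → Y · (1 + 0.28)^5
     ≈ Y · 3.4360

Percentage change = ((1 + 0.28)^5 − 1) × 100% ≈ 243.6%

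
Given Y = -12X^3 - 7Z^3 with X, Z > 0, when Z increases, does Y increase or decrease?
Y decreases

Taking the partial derivative:
∂Y/∂Z = -21Z^2

∂Y/∂Z = -21Z^2 < 0 (assuming positive values)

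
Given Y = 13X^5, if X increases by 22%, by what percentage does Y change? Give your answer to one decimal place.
170.3%

For Y = 13X^5:
If X → X(1 + 0.22)
Then Y → Y · (1 + 0.22)^5
     ≈ Y · 2.7027

Percentage change = ((1 + 0.22)^5 − 1) × 100% ≈ 170.3%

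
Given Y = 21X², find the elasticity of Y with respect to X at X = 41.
Elasticity = 2

Elasticity = (dY/dX) · (X/Y)

dY/dX = 42·X
At X = 41: dY/dX = 1722, Y = 35301

Elasticity = 1722 · (41 / 35301) = 2

Interpretation: for a small percentage change in X, the percentage change in Y is approximately 2.00 times as large.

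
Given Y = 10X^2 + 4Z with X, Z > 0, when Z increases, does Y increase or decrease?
Y increases

Taking the partial derivative:
∂Y/∂Z = 4

∂Y/∂Z = 4 > 0 (assuming positive values)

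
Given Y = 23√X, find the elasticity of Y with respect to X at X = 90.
Elasticity = 1/2

Elasticity = (dY/dX) · (X/Y)

dY/dX = 23/(2·√X)
At X = 90: dY/dX = 23·√10/60, Y = 69·√10

Elasticity = (23·√10/60) · (90 / (69·√10)) = 1/2

Interpretation: for a small percentage change in X, the percentage change in Y is approximately 0.50 times as large.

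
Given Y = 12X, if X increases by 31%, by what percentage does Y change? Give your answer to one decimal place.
31.0%

For Y = 12X:
If X → X(1 + 0.31)
Then Y → Y · (1 + 0.31)^1
     = Y · 1.3100

Percentage change = ((1 + 0.31)^1 − 1) × 100% = 31.0%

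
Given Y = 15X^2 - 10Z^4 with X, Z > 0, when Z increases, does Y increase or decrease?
Y decreases

Taking the partial derivative:
∂Y/∂Z = -40Z^3

∂Y/∂Z = -40Z^3 < 0 (assuming positive values)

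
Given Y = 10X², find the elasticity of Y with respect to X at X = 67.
Elasticity = 2

Elasticity = (dY/dX) · (X/Y)

dY/dX = 20·X
At X = 67: dY/dX = 1340, Y = 44890

Elasticity = 1340 · (67 / 44890) = 2

Interpretation: for a small percentage change in X, the percentage change in Y is approximately 2.00 times as large.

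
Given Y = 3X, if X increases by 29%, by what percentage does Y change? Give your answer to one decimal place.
29.0%

For Y = 3X:
If X → X(1 + 0.29)
Then Y → Y · (1 + 0.29)^1
     = Y · 1.2900

Percentage change = ((1 + 0.29)^1 − 1) × 100% = 29.0%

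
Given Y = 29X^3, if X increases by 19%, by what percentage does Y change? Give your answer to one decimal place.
68.5%

For Y = 29X^3:
If X → X(1 + 0.19)
Then Y → Y · (1 + 0.19)^3
     ≈ Y · 1.6852

Percentage change = ((1 + 0.19)^3 − 1) × 100% ≈ 68.5%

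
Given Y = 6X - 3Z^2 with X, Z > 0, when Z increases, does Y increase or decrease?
Y decreases

Taking the partial derivative:
∂Y/∂Z = -6Z

∂Y/∂Z = -6Z < 0 (assuming positive values)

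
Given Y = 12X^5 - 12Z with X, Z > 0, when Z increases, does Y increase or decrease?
Y decreases

Taking the partial derivative:
∂Y/∂Z = -12

∂Y/∂Z = -12 < 0 (assuming positive values)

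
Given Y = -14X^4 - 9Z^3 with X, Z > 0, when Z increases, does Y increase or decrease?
Y decreases

Taking the partial derivative:
∂Y/∂Z = -27Z^2

∂Y/∂Z = -27Z^2 < 0 (assuming positive values)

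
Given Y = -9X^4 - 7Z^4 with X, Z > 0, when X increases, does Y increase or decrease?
Y decreases

Taking the partial derivative:
∂Y/∂X = -36X^3

∂Y/∂X = -36X^3 < 0 (assuming positive values)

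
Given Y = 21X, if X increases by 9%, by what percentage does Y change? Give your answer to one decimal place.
9.0%

For Y = 21X:
If X → X(1 + 0.09)
Then Y → Y · (1 + 0.09)^1
     = Y · 1.0900

Percentage change = ((1 + 0.09)^1 − 1) × 100% = 9.0%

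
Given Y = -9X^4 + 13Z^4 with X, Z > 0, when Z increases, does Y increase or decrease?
Y increases

Taking the partial derivative:
∂Y/∂Z = 52Z^3

∂Y/∂Z = 52Z^3 > 0 (assuming positive values)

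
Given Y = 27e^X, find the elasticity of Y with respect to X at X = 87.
Elasticity = 87

Elasticity = (dY/dX) · (X/Y)

dY/dX = 27·e^X
At X = 87: dY/dX = 27·e^87, Y = 27·e^87

Elasticity = (27·e^87) · (87 / (27·e^87)) = 87

Interpretation: for a small percentage change in X, the percentage change in Y is approximately 87.00 times as large.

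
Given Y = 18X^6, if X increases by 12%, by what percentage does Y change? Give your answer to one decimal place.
97.4%

For Y = 18X^6:
If X → X(1 + 0.12)
Then Y → Y · (1 + 0.12)^6
     ≈ Y · 1.9738

Percentage change = ((1 + 0.12)^6 − 1) × 100% ≈ 97.4%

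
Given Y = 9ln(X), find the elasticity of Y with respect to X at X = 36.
Elasticity = 1/ln(36) ≈ 0.2791

Elasticity = (dY/dX) · (X/Y)

dY/dX = 9/X
At X = 36: dY/dX = 1/4, Y = 9·ln(36)

Elasticity = (1/4) · (36 / (9·ln(36))) = 1/ln(36) ≈ 0.2791

Interpretation: for a small percentage change in X, the percentage change in Y is approximately 0.28 times as large.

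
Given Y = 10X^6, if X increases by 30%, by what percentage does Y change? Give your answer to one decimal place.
382.7%

For Y = 10X^6:
If X → X(1 + 0.3)
Then Y → Y · (1 + 0.3)^6
     ≈ Y · 4.8268

Percentage change = ((1 + 0.3)^6 − 1) × 100% ≈ 382.7%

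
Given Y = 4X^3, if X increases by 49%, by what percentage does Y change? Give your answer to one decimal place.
230.8%

For Y = 4X^3:
If X → X(1 + 0.49)
Then Y → Y · (1 + 0.49)^3
     ≈ Y · 3.3079

Percentage change = ((1 + 0.49)^3 − 1) × 100% ≈ 230.8%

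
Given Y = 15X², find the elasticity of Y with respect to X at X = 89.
Elasticity = 2

Elasticity = (dY/dX) · (X/Y)

dY/dX = 30·X
At X = 89: dY/dX = 2670, Y = 118815

Elasticity = 2670 · (89 / 118815) = 2

Interpretation: for a small percentage change in X, the percentage change in Y is approximately 2.00 times as large.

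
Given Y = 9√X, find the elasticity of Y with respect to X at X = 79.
Elasticity = 1/2

Elasticity = (dY/dX) · (X/Y)

dY/dX = 9/(2·√X)
At X = 79: dY/dX = 9·√79/158, Y = 9·√79

Elasticity = (9·√79/158) · (79 / (9·√79)) = 1/2

Interpretation: for a small percentage change in X, the percentage change in Y is approximately 0.50 times as large.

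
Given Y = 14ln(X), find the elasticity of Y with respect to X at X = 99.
Elasticity = 1/ln(99) ≈ 0.2176

Elasticity = (dY/dX) · (X/Y)

dY/dX = 14/X
At X = 99: dY/dX = 14/99, Y = 14·ln(99)

Elasticity = (14/99) · (99 / (14·ln(99))) = 1/ln(99) ≈ 0.2176

Interpretation: for a small percentage change in X, the percentage change in Y is approximately 0.22 times as large.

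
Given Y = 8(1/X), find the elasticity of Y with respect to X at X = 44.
Elasticity = -1

Elasticity = (dY/dX) · (X/Y)

dY/dX = -8/X²
At X = 44: dY/dX = -1/242, Y = 2/11

Elasticity = (-1/242) · (44 / (2/11)) = -1

Interpretation: for a small percentage change in X, the percentage change in Y is approximately -1.00 times as large.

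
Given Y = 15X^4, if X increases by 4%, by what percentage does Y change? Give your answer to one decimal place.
17.0%

For Y = 15X^4:
If X → X(1 + 0.04)
Then Y → Y · (1 + 0.04)^4
     ≈ Y · 1.1699

Percentage change = ((1 + 0.04)^4 − 1) × 100% ≈ 17.0%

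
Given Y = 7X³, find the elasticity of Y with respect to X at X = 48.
Elasticity = 3

Elasticity = (dY/dX) · (X/Y)

dY/dX = 21·X²
At X = 48: dY/dX = 48384, Y = 774144

Elasticity = 48384 · (48 / 774144) = 3

Interpretation: for a small percentage change in X, the percentage change in Y is approximately 3.00 times as large.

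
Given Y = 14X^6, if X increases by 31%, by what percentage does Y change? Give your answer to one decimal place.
405.4%

For Y = 14X^6:
If X → X(1 + 0.31)
Then Y → Y · (1 + 0.31)^6
     ≈ Y · 5.0539

Percentage change = ((1 + 0.31)^6 − 1) × 100% ≈ 405.4%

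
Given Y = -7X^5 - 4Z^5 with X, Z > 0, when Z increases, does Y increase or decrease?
Y decreases

Taking the partial derivative:
∂Y/∂Z = -20Z^4

∂Y/∂Z = -20Z^4 < 0 (assuming positive values)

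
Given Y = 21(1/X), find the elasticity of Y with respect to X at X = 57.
Elasticity = -1

Elasticity = (dY/dX) · (X/Y)

dY/dX = -21/X²
At X = 57: dY/dX = -7/1083, Y = 7/19

Elasticity = (-7/1083) · (57 / (7/19)) = -1

Interpretation: for a small percentage change in X, the percentage change in Y is approximately -1.00 times as large.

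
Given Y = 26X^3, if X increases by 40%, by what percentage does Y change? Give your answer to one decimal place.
174.4%

For Y = 26X^3:
If X → X(1 + 0.4)
Then Y → Y · (1 + 0.4)^3
     = Y · 2.7440

Percentage change = ((1 + 0.4)^3 − 1) × 100% = 174.4%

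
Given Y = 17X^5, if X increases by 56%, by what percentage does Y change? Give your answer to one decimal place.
823.9%

For Y = 17X^5:
If X → X(1 + 0.56)
Then Y → Y · (1 + 0.56)^5
     ≈ Y · 9.2390

Percentage change = ((1 + 0.56)^5 − 1) × 100% ≈ 823.9%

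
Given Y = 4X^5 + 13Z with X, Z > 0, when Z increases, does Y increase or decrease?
Y increases

Taking the partial derivative:
∂Y/∂Z = 13

∂Y/∂Z = 13 > 0 (assuming positive values)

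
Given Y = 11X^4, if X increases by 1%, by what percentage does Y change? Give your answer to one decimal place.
4.1%

For Y = 11X^4:
If X → X(1 + 0.01)
Then Y → Y · (1 + 0.01)^4
     ≈ Y · 1.0406

Percentage change = ((1 + 0.01)^4 − 1) × 100% ≈ 4.1%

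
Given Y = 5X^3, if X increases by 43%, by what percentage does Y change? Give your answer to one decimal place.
192.4%

For Y = 5X^3:
If X → X(1 + 0.43)
Then Y → Y · (1 + 0.43)^3
     ≈ Y · 2.9242

Percentage change = ((1 + 0.43)^3 − 1) × 100% ≈ 192.4%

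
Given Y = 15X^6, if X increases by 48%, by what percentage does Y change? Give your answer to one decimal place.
950.9%

For Y = 15X^6:
If X → X(1 + 0.48)
Then Y → Y · (1 + 0.48)^6
     ≈ Y · 10.5092

Percentage change = ((1 + 0.48)^6 − 1) × 100% ≈ 950.9%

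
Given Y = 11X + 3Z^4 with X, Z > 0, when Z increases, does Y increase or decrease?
Y increases

Taking the partial derivative:
∂Y/∂Z = 12Z^3

∂Y/∂Z = 12Z^3 > 0 (assuming positive values)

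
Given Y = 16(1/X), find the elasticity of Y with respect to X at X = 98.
Elasticity = -1

Elasticity = (dY/dX) · (X/Y)

dY/dX = -16/X²
At X = 98: dY/dX = -4/2401, Y = 8/49

Elasticity = (-4/2401) · (98 / (8/49)) = -1

Interpretation: for a small percentage change in X, the percentage change in Y is approximately -1.00 times as large.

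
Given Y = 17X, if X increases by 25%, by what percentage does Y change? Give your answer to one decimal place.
25.0%

For Y = 17X:
If X → X(1 + 0.25)
Then Y → Y · (1 + 0.25)^1
     = Y · 1.2500

Percentage change = ((1 + 0.25)^1 − 1) × 100% = 25.0%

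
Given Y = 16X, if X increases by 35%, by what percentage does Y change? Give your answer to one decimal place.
35.0%

For Y = 16X:
If X → X(1 + 0.35)
Then Y → Y · (1 + 0.35)^1
     = Y · 1.3500

Percentage change = ((1 + 0.35)^1 − 1) × 100% = 35.0%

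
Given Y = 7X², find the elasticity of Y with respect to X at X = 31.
Elasticity = 2

Elasticity = (dY/dX) · (X/Y)

dY/dX = 14·X
At X = 31: dY/dX = 434, Y = 6727

Elasticity = 434 · (31 / 6727) = 2

Interpretation: for a small percentage change in X, the percentage change in Y is approximately 2.00 times as large.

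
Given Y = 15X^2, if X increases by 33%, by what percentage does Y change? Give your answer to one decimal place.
76.9%

For Y = 15X^2:
If X → X(1 + 0.33)
Then Y → Y · (1 + 0.33)^2
     = Y · 1.7689

Percentage change = ((1 + 0.33)^2 − 1) × 100% ≈ 76.9%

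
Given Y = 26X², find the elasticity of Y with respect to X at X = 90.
Elasticity = 2

Elasticity = (dY/dX) · (X/Y)

dY/dX = 52·X
At X = 90: dY/dX = 4680, Y = 210600

Elasticity = 4680 · (90 / 210600) = 2

Interpretation: for a small percentage change in X, the percentage change in Y is approximately 2.00 times as large.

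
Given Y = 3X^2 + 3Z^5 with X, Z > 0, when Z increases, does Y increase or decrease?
Y increases

Taking the partial derivative:
∂Y/∂Z = 15Z^4

∂Y/∂Z = 15Z^4 > 0 (assuming positive values)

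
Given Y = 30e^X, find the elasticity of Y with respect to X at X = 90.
Elasticity = 90

Elasticity = (dY/dX) · (X/Y)

dY/dX = 30·e^X
At X = 90: dY/dX = 30·e^90, Y = 30·e^90

Elasticity = (30·e^90) · (90 / (30·e^90)) = 90

Interpretation: for a small percentage change in X, the percentage change in Y is approximately 90.00 times as large.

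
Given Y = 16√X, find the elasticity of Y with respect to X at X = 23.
Elasticity = 1/2

Elasticity = (dY/dX) · (X/Y)

dY/dX = 8/√X
At X = 23: dY/dX = 8·√23/23, Y = 16·√23

Elasticity = (8·√23/23) · (23 / (16·√23)) = 1/2

Interpretation: for a small percentage change in X, the percentage change in Y is approximately 0.50 times as large.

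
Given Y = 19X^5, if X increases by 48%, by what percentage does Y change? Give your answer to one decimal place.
610.1%

For Y = 19X^5:
If X → X(1 + 0.48)
Then Y → Y · (1 + 0.48)^5
     ≈ Y · 7.1008

Percentage change = ((1 + 0.48)^5 − 1) × 100% ≈ 610.1%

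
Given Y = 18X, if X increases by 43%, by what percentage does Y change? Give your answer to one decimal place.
43.0%

For Y = 18X:
If X → X(1 + 0.43)
Then Y → Y · (1 + 0.43)^1
     = Y · 1.4300

Percentage change = ((1 + 0.43)^1 − 1) × 100% = 43.0%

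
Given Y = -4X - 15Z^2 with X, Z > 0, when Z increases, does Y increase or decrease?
Y decreases

Taking the partial derivative:
∂Y/∂Z = -30Z

∂Y/∂Z = -30Z < 0 (assuming positive values)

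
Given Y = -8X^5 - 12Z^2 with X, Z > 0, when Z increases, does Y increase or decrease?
Y decreases

Taking the partial derivative:
∂Y/∂Z = -24Z

∂Y/∂Z = -24Z < 0 (assuming positive values)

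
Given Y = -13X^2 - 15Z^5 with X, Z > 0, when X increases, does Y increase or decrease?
Y decreases

Taking the partial derivative:
∂Y/∂X = -26X

∂Y/∂X = -26X < 0 (assuming positive values)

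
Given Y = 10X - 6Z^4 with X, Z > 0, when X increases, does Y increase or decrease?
Y increases

Taking the partial derivative:
∂Y/∂X = 10

∂Y/∂X = 10 > 0 (assuming positive values)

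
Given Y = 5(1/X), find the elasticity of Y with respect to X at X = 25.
Elasticity = -1

Elasticity = (dY/dX) · (X/Y)

dY/dX = -5/X²
At X = 25: dY/dX = -1/125, Y = 1/5

Elasticity = (-1/125) · (25 / (1/5)) = -1

Interpretation: for a small percentage change in X, the percentage change in Y is approximately -1.00 times as large.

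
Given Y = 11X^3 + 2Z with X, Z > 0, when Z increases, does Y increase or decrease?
Y increases

Taking the partial derivative:
∂Y/∂Z = 2

∂Y/∂Z = 2 > 0 (assuming positive values)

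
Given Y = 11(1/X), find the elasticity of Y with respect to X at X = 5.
Elasticity = -1

Elasticity = (dY/dX) · (X/Y)

dY/dX = -11/X²
At X = 5: dY/dX = -11/25, Y = 11/5

Elasticity = (-11/25) · (5 / (11/5)) = -1

Interpretation: for a small percentage change in X, the percentage change in Y is approximately -1.00 times as large.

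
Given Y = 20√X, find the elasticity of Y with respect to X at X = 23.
Elasticity = 1/2

Elasticity = (dY/dX) · (X/Y)

dY/dX = 10/√X
At X = 23: dY/dX = 10·√23/23, Y = 20·√23

Elasticity = (10·√23/23) · (23 / (20·√23)) = 1/2

Interpretation: for a small percentage change in X, the percentage change in Y is approximately 0.50 times as large.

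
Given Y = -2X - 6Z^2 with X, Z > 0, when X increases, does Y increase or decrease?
Y decreases

Taking the partial derivative:
∂Y/∂X = -2

∂Y/∂X = -2 < 0 (assuming positive values)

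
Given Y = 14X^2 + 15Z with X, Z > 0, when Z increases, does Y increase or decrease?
Y increases

Taking the partial derivative:
∂Y/∂Z = 15

∂Y/∂Z = 15 > 0 (assuming positive values)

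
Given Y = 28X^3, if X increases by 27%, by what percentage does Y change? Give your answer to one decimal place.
104.8%

For Y = 28X^3:
If X → X(1 + 0.27)
Then Y → Y · (1 + 0.27)^3
     ≈ Y · 2.0484

Percentage change = ((1 + 0.27)^3 − 1) × 100% ≈ 104.8%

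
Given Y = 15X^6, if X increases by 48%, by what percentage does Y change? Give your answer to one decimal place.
950.9%

For Y = 15X^6:
If X → X(1 + 0.48)
Then Y → Y · (1 + 0.48)^6
     ≈ Y · 10.5092

Percentage change = ((1 + 0.48)^6 − 1) × 100% ≈ 950.9%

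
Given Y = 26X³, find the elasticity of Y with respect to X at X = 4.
Elasticity = 3

Elasticity = (dY/dX) · (X/Y)

dY/dX = 78·X²
At X = 4: dY/dX = 1248, Y = 1664

Elasticity = 1248 · (4 / 1664) = 3

Interpretation: for a small percentage change in X, the percentage change in Y is approximately 3.00 times as large.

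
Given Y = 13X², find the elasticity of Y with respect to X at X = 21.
Elasticity = 2

Elasticity = (dY/dX) · (X/Y)

dY/dX = 26·X
At X = 21: dY/dX = 546, Y = 5733

Elasticity = 546 · (21 / 5733) = 2

Interpretation: for a small percentage change in X, the percentage change in Y is approximately 2.00 times as large.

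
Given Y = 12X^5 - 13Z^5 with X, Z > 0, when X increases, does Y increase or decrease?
Y increases

Taking the partial derivative:
∂Y/∂X = 60X^4

∂Y/∂X = 60X^4 > 0 (assuming positive values)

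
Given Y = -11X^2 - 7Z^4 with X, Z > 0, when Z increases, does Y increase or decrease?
Y decreases

Taking the partial derivative:
∂Y/∂Z = -28Z^3

∂Y/∂Z = -28Z^3 < 0 (assuming positive values)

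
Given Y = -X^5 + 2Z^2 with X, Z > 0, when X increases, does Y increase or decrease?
Y decreases

Taking the partial derivative:
∂Y/∂X = -5X^4

∂Y/∂X = -5X^4 < 0 (assuming positive values)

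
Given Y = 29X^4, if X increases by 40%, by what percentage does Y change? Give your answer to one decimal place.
284.2%

For Y = 29X^4:
If X → X(1 + 0.4)
Then Y → Y · (1 + 0.4)^4
     = Y · 3.8416

Percentage change = ((1 + 0.4)^4 − 1) × 100% ≈ 284.2%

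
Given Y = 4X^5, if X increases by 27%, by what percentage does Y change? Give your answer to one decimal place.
230.4%

For Y = 4X^5:
If X → X(1 + 0.27)
Then Y → Y · (1 + 0.27)^5
     ≈ Y · 3.3038

Percentage change = ((1 + 0.27)^5 − 1) × 100% ≈ 230.4%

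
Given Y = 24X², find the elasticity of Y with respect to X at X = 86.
Elasticity = 2

Elasticity = (dY/dX) · (X/Y)

dY/dX = 48·X
At X = 86: dY/dX = 4128, Y = 177504

Elasticity = 4128 · (86 / 177504) = 2

Interpretation: for a small percentage change in X, the percentage change in Y is approximately 2.00 times as large.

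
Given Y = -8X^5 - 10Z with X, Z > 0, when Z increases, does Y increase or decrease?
Y decreases

Taking the partial derivative:
∂Y/∂Z = -10

∂Y/∂Z = -10 < 0 (assuming positive values)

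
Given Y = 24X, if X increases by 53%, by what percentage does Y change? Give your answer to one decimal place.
53.0%

For Y = 24X:
If X → X(1 + 0.53)
Then Y → Y · (1 + 0.53)^1
     = Y · 1.5300

Percentage change = ((1 + 0.53)^1 − 1) × 100% = 53.0%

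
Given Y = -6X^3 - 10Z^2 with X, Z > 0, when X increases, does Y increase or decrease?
Y decreases

Taking the partial derivative:
∂Y/∂X = -18X^2

∂Y/∂X = -18X^2 < 0 (assuming positive values)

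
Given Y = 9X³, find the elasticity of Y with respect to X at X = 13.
Elasticity = 3

Elasticity = (dY/dX) · (X/Y)

dY/dX = 27·X²
At X = 13: dY/dX = 4563, Y = 19773

Elasticity = 4563 · (13 / 19773) = 3

Interpretation: for a small percentage change in X, the percentage change in Y is approximately 3.00 times as large.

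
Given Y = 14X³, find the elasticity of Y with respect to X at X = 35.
Elasticity = 3

Elasticity = (dY/dX) · (X/Y)

dY/dX = 42·X²
At X = 35: dY/dX = 51450, Y = 600250

Elasticity = 51450 · (35 / 600250) = 3

Interpretation: for a small percentage change in X, the percentage change in Y is approximately 3.00 times as large.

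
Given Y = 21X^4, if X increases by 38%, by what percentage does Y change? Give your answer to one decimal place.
262.7%

For Y = 21X^4:
If X → X(1 + 0.38)
Then Y → Y · (1 + 0.38)^4
     ≈ Y · 3.6267

Percentage change = ((1 + 0.38)^4 − 1) × 100% ≈ 262.7%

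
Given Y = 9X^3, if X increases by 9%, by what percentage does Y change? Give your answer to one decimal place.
29.5%

For Y = 9X^3:
If X → X(1 + 0.09)
Then Y → Y · (1 + 0.09)^3
     ≈ Y · 1.2950

Percentage change = ((1 + 0.09)^3 − 1) × 100% ≈ 29.5%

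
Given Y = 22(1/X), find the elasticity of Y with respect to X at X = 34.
Elasticity = -1

Elasticity = (dY/dX) · (X/Y)

dY/dX = -22/X²
At X = 34: dY/dX = -11/578, Y = 11/17

Elasticity = (-11/578) · (34 / (11/17)) = -1

Interpretation: for a small percentage change in X, the percentage change in Y is approximately -1.00 times as large.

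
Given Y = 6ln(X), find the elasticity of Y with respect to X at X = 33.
Elasticity = 1/ln(33) ≈ 0.2860

Elasticity = (dY/dX) · (X/Y)

dY/dX = 6/X
At X = 33: dY/dX = 2/11, Y = 6·ln(33)

Elasticity = (2/11) · (33 / (6·ln(33))) = 1/ln(33) ≈ 0.2860

Interpretation: for a small percentage change in X, the percentage change in Y is approximately 0.29 times as large.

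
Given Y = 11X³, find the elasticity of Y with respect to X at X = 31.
Elasticity = 3

Elasticity = (dY/dX) · (X/Y)

dY/dX = 33·X²
At X = 31: dY/dX = 31713, Y = 327701

Elasticity = 31713 · (31 / 327701) = 3

Interpretation: for a small percentage change in X, the percentage change in Y is approximately 3.00 times as large.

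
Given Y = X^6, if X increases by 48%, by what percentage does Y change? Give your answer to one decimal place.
950.9%

For Y = X^6:
If X → X(1 + 0.48)
Then Y → Y · (1 + 0.48)^6
     ≈ Y · 10.5092

Percentage change = ((1 + 0.48)^6 − 1) × 100% ≈ 950.9%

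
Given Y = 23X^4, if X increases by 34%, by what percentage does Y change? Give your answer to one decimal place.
222.4%

For Y = 23X^4:
If X → X(1 + 0.34)
Then Y → Y · (1 + 0.34)^4
     ≈ Y · 3.2242

Percentage change = ((1 + 0.34)^4 − 1) × 100% ≈ 222.4%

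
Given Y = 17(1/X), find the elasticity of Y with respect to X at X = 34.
Elasticity = -1

Elasticity = (dY/dX) · (X/Y)

dY/dX = -17/X²
At X = 34: dY/dX = -1/68, Y = 1/2

Elasticity = (-1/68) · (34 / (1/2)) = -1

Interpretation: for a small percentage change in X, the percentage change in Y is approximately -1.00 times as large.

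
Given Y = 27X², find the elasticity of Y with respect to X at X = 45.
Elasticity = 2

Elasticity = (dY/dX) · (X/Y)

dY/dX = 54·X
At X = 45: dY/dX = 2430, Y = 54675

Elasticity = 2430 · (45 / 54675) = 2

Interpretation: for a small percentage change in X, the percentage change in Y is approximately 2.00 times as large.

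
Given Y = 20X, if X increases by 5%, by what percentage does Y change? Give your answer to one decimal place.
5.0%

For Y = 20X:
If X → X(1 + 0.05)
Then Y → Y · (1 + 0.05)^1
     = Y · 1.0500

Percentage change = ((1 + 0.05)^1 − 1) × 100% = 5.0%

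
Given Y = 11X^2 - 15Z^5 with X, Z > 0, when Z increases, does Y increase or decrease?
Y decreases

Taking the partial derivative:
∂Y/∂Z = -75Z^4

∂Y/∂Z = -75Z^4 < 0 (assuming positive values)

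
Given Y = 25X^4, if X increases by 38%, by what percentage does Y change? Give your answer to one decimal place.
262.7%

For Y = 25X^4:
If X → X(1 + 0.38)
Then Y → Y · (1 + 0.38)^4
     ≈ Y · 3.6267

Percentage change = ((1 + 0.38)^4 − 1) × 100% ≈ 262.7%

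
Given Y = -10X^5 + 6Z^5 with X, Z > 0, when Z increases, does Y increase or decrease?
Y increases

Taking the partial derivative:
∂Y/∂Z = 30Z^4

∂Y/∂Z = 30Z^4 > 0 (assuming positive values)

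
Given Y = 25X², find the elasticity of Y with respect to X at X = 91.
Elasticity = 2

Elasticity = (dY/dX) · (X/Y)

dY/dX = 50·X
At X = 91: dY/dX = 4550, Y = 207025

Elasticity = 4550 · (91 / 207025) = 2

Interpretation: for a small percentage change in X, the percentage change in Y is approximately 2.00 times as large.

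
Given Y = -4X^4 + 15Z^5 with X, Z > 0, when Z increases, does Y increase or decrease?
Y increases

Taking the partial derivative:
∂Y/∂Z = 75Z^4

∂Y/∂Z = 75Z^4 > 0 (assuming positive values)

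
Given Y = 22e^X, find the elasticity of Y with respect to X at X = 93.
Elasticity = 93

Elasticity = (dY/dX) · (X/Y)

dY/dX = 22·e^X
At X = 93: dY/dX = 22·e^93, Y = 22·e^93

Elasticity = (22·e^93) · (93 / (22·e^93)) = 93

Interpretation: for a small percentage change in X, the percentage change in Y is approximately 93.00 times as large.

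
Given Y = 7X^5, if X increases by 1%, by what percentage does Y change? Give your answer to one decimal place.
5.1%

For Y = 7X^5:
If X → X(1 + 0.01)
Then Y → Y · (1 + 0.01)^5
     ≈ Y · 1.0510

Percentage change = ((1 + 0.01)^5 − 1) × 100% ≈ 5.1%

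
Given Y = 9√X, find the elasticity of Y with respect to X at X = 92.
Elasticity = 1/2

Elasticity = (dY/dX) · (X/Y)

dY/dX = 9/(2·√X)
At X = 92: dY/dX = 9·√23/92, Y = 18·√23

Elasticity = (9·√23/92) · (92 / (18·√23)) = 1/2

Interpretation: for a small percentage change in X, the percentage change in Y is approximately 0.50 times as large.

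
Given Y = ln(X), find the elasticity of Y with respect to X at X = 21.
Elasticity = 1/ln(21) ≈ 0.3285

Elasticity = (dY/dX) · (X/Y)

dY/dX = 1/X
At X = 21: dY/dX = 1/21, Y = ln(21)

Elasticity = (1/21) · (21 / (ln(21))) = 1/ln(21) ≈ 0.3285

Interpretation: for a small percentage change in X, the percentage change in Y is approximately 0.33 times as large.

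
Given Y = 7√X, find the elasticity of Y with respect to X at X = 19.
Elasticity = 1/2

Elasticity = (dY/dX) · (X/Y)

dY/dX = 7/(2·√X)
At X = 19: dY/dX = 7·√19/38, Y = 7·√19

Elasticity = (7·√19/38) · (19 / (7·√19)) = 1/2

Interpretation: for a small percentage change in X, the percentage change in Y is approximately 0.50 times as large.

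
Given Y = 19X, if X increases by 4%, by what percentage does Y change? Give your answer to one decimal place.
4.0%

For Y = 19X:
If X → X(1 + 0.04)
Then Y → Y · (1 + 0.04)^1
     = Y · 1.0400

Percentage change = ((1 + 0.04)^1 − 1) × 100% = 4.0%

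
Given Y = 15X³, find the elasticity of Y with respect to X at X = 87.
Elasticity = 3

Elasticity = (dY/dX) · (X/Y)

dY/dX = 45·X²
At X = 87: dY/dX = 340605, Y = 9877545

Elasticity = 340605 · (87 / 9877545) = 3

Interpretation: for a small percentage change in X, the percentage change in Y is approximately 3.00 times as large.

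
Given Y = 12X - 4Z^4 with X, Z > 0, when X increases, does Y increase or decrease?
Y increases

Taking the partial derivative:
∂Y/∂X = 12

∂Y/∂X = 12 > 0 (assuming positive values)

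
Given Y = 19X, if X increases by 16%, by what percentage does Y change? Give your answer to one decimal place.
16.0%

For Y = 19X:
If X → X(1 + 0.16)
Then Y → Y · (1 + 0.16)^1
     = Y · 1.1600

Percentage change = ((1 + 0.16)^1 − 1) × 100% = 16.0%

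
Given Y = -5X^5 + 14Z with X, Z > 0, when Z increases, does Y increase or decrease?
Y increases

Taking the partial derivative:
∂Y/∂Z = 14

∂Y/∂Z = 14 > 0 (assuming positive values)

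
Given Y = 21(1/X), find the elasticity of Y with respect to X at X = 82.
Elasticity = -1

Elasticity = (dY/dX) · (X/Y)

dY/dX = -21/X²
At X = 82: dY/dX = -21/6724, Y = 21/82

Elasticity = (-21/6724) · (82 / (21/82)) = -1

Interpretation: for a small percentage change in X, the percentage change in Y is approximately -1.00 times as large.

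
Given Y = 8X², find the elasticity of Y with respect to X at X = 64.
Elasticity = 2

Elasticity = (dY/dX) · (X/Y)

dY/dX = 16·X
At X = 64: dY/dX = 1024, Y = 32768

Elasticity = 1024 · (64 / 32768) = 2

Interpretation: for a small percentage change in X, the percentage change in Y is approximately 2.00 times as large.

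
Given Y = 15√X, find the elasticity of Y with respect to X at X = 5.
Elasticity = 1/2

Elasticity = (dY/dX) · (X/Y)

dY/dX = 15/(2·√X)
At X = 5: dY/dX = 3·√5/2, Y = 15·√5

Elasticity = (3·√5/2) · (5 / (15·√5)) = 1/2

Interpretation: for a small percentage change in X, the percentage change in Y is approximately 0.50 times as large.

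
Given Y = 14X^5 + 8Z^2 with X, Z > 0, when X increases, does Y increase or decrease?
Y increases

Taking the partial derivative:
∂Y/∂X = 70X^4

∂Y/∂X = 70X^4 > 0 (assuming positive values)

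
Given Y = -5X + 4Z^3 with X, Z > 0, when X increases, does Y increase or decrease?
Y decreases

Taking the partial derivative:
∂Y/∂X = -5

∂Y/∂X = -5 < 0 (assuming positive values)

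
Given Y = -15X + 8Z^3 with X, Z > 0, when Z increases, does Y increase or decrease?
Y increases

Taking the partial derivative:
∂Y/∂Z = 24Z^2

∂Y/∂Z = 24Z^2 > 0 (assuming positive values)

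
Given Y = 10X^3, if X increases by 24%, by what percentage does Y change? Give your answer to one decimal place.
90.7%

For Y = 10X^3:
If X → X(1 + 0.24)
Then Y → Y · (1 + 0.24)^3
     ≈ Y · 1.9066

Percentage change = ((1 + 0.24)^3 − 1) × 100% ≈ 90.7%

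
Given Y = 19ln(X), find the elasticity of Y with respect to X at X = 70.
Elasticity = 1/ln(70) ≈ 0.2354

Elasticity = (dY/dX) · (X/Y)

dY/dX = 19/X
At X = 70: dY/dX = 19/70, Y = 19·ln(70)

Elasticity = (19/70) · (70 / (19·ln(70))) = 1/ln(70) ≈ 0.2354

Interpretation: for a small percentage change in X, the percentage change in Y is approximately 0.24 times as large.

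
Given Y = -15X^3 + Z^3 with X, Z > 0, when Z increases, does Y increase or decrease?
Y increases

Taking the partial derivative:
∂Y/∂Z = 3Z^2

∂Y/∂Z = 3Z^2 > 0 (assuming positive values)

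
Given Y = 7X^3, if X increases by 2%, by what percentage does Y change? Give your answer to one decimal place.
6.1%

For Y = 7X^3:
If X → X(1 + 0.02)
Then Y → Y · (1 + 0.02)^3
     ≈ Y · 1.0612

Percentage change = ((1 + 0.02)^3 − 1) × 100% ≈ 6.1%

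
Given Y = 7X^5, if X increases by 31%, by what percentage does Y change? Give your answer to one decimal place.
285.8%

For Y = 7X^5:
If X → X(1 + 0.31)
Then Y → Y · (1 + 0.31)^5
     ≈ Y · 3.8579

Percentage change = ((1 + 0.31)^5 − 1) × 100% ≈ 285.8%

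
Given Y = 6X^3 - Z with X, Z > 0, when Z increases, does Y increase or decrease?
Y decreases

Taking the partial derivative:
∂Y/∂Z = -1

∂Y/∂Z = -1 < 0 (assuming positive values)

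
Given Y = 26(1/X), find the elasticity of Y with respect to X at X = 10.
Elasticity = -1

Elasticity = (dY/dX) · (X/Y)

dY/dX = -26/X²
At X = 10: dY/dX = -13/50, Y = 13/5

Elasticity = (-13/50) · (10 / (13/5)) = -1

Interpretation: for a small percentage change in X, the percentage change in Y is approximately -1.00 times as large.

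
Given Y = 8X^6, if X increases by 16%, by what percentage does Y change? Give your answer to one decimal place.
143.6%

For Y = 8X^6:
If X → X(1 + 0.16)
Then Y → Y · (1 + 0.16)^6
     ≈ Y · 2.4364

Percentage change = ((1 + 0.16)^6 − 1) × 100% ≈ 143.6%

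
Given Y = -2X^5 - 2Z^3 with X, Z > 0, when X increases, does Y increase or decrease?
Y decreases

Taking the partial derivative:
∂Y/∂X = -10X^4

∂Y/∂X = -10X^4 < 0 (assuming positive values)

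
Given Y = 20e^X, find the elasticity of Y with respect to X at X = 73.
Elasticity = 73

Elasticity = (dY/dX) · (X/Y)

dY/dX = 20·e^X
At X = 73: dY/dX = 20·e^73, Y = 20·e^73

Elasticity = (20·e^73) · (73 / (20·e^73)) = 73

Interpretation: for a small percentage change in X, the percentage change in Y is approximately 73.00 times as large.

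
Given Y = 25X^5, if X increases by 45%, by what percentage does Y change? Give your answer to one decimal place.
541.0%

For Y = 25X^5:
If X → X(1 + 0.45)
Then Y → Y · (1 + 0.45)^5
     ≈ Y · 6.4097

Percentage change = ((1 + 0.45)^5 − 1) × 100% ≈ 541.0%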